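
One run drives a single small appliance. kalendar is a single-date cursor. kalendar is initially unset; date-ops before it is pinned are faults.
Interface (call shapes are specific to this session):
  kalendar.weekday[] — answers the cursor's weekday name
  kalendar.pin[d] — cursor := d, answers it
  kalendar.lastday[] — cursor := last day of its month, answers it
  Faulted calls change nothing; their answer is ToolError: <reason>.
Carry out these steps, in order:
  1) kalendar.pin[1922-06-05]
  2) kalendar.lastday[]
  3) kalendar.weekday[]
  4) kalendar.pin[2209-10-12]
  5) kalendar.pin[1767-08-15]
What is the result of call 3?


Then kalendar.pin with d='1922-06-05', and see 1922-06-05.
I use kalendar.lastday(), → 1922-06-30.
Invoking kalendar.weekday, and observe Friday.
I use kalendar.pin with d='2209-10-12', and see 2209-10-12.
Next I call kalendar.pin with d='1767-08-15', yielding 1767-08-15.

Answer: Friday


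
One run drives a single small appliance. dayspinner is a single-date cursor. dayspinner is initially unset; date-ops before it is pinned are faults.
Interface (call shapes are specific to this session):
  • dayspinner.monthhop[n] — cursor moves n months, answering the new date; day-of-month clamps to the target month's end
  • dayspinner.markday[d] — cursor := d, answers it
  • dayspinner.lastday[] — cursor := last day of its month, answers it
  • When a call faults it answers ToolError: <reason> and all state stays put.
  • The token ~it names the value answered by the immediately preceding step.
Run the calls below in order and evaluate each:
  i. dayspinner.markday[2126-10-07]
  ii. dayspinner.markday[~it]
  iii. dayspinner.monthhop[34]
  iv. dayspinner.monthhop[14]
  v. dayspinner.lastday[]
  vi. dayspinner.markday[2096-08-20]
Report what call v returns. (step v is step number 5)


Step: dayspinner.markday[d=2126-10-07]
Result: 2126-10-07
Step: dayspinner.markday[d=~it]
Result: 2126-10-07
Step: dayspinner.monthhop[n=34]
Result: 2129-08-07
Step: dayspinner.monthhop[n=14]
Result: 2130-10-07
Step: dayspinner.lastday[]
Result: 2130-10-31
Step: dayspinner.markday[d=2096-08-20]
Result: 2096-08-20

Answer: 2130-10-31


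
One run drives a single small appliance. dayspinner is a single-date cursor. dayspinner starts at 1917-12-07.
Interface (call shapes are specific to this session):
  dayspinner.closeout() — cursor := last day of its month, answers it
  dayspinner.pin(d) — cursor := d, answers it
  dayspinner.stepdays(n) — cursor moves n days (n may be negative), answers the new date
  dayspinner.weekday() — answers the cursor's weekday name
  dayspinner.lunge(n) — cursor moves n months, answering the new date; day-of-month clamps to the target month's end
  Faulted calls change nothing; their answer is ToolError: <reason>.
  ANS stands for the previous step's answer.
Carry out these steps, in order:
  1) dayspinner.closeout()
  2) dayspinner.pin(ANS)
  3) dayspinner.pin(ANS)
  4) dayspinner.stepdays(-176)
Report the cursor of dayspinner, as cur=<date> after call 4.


Answer: cur=1917-07-08

Derivation:
~$ dayspinner.closeout
:: 1917-12-31
~$ dayspinner.pin d: ANS
:: 1917-12-31
~$ dayspinner.pin d: ANS
:: 1917-12-31
~$ dayspinner.stepdays n: -176
:: 1917-07-08


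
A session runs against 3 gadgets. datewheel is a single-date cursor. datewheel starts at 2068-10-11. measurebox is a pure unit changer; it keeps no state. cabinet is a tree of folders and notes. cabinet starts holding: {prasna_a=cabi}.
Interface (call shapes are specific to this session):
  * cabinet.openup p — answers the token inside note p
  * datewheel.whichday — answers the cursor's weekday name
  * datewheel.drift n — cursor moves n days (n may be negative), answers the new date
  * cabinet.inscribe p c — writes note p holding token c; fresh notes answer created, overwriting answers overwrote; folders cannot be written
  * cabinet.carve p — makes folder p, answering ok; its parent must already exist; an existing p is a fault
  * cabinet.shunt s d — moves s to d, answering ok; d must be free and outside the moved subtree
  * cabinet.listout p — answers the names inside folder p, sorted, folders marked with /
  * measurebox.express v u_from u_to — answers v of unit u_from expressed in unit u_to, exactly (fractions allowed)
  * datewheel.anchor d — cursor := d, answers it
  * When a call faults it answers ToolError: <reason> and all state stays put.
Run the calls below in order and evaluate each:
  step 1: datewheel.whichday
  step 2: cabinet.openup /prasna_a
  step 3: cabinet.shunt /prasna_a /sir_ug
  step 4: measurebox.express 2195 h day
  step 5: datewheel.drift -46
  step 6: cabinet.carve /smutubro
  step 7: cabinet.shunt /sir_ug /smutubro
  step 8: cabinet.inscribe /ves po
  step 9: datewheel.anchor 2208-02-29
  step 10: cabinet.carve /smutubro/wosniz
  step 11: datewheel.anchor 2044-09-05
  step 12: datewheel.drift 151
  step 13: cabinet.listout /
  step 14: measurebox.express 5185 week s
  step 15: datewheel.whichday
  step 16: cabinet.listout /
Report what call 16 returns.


Answer: [sir_ug, smutubro/, ves]

Derivation:
·→ datewheel.whichday()
·← Thursday
·→ cabinet.openup(p='/prasna_a')
·← cabi
·→ cabinet.shunt(s='/prasna_a', d='/sir_ug')
·← ok
·→ measurebox.express(v='2195', u_from='h', u_to='day')
·← 2195/24
·→ datewheel.drift(n='-46')
·← 2068-08-26
·→ cabinet.carve(p='/smutubro')
·← ok
·→ cabinet.shunt(s='/sir_ug', d='/smutubro')
·← ToolError: exists
·→ cabinet.inscribe(p='/ves', c='po')
·← created
·→ datewheel.anchor(d='2208-02-29')
·← 2208-02-29
·→ cabinet.carve(p='/smutubro/wosniz')
·← ok
·→ datewheel.anchor(d='2044-09-05')
·← 2044-09-05
·→ datewheel.drift(n='151')
·← 2045-02-03
·→ cabinet.listout(p='/')
·← [sir_ug, smutubro/, ves]
·→ measurebox.express(v='5185', u_from='week', u_to='s')
·← 3135888000
·→ datewheel.whichday()
·← Friday
·→ cabinet.listout(p='/')
·← [sir_ug, smutubro/, ves]


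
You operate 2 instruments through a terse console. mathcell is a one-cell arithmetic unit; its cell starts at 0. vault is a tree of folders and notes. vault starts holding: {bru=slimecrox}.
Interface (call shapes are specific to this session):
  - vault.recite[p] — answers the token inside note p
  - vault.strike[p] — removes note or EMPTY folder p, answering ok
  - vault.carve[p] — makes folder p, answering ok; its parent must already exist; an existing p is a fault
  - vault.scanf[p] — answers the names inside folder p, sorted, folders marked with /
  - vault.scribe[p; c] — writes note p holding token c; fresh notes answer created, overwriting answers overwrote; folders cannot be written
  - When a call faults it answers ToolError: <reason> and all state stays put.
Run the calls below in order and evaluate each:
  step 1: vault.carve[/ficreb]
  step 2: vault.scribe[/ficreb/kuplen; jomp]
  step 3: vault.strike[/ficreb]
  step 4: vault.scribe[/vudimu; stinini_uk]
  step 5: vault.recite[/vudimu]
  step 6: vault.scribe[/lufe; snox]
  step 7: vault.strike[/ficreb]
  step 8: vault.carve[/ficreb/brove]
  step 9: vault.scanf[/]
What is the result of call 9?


Answer: [bru, ficreb/, lufe, vudimu]

Derivation:
Invoking vault.carve with p: /ficreb, which returns ok.
Invoking vault.scribe with p: /ficreb/kuplen, c: jomp, yielding created.
I call vault.strike with p: /ficreb: ToolError: not empty.
Now I run vault.scribe with p: /vudimu, c: stinini_uk, — result: created.
Next I call vault.recite with p: /vudimu, — result: stinini_uk.
I try vault.scribe with p: /lufe, c: snox: created.
I try vault.strike with p: /ficreb: ToolError: not empty.
Then vault.carve with p: /ficreb/brove, → ok.
I call vault.scanf with p: /, which returns [bru, ficreb/, lufe, vudimu].


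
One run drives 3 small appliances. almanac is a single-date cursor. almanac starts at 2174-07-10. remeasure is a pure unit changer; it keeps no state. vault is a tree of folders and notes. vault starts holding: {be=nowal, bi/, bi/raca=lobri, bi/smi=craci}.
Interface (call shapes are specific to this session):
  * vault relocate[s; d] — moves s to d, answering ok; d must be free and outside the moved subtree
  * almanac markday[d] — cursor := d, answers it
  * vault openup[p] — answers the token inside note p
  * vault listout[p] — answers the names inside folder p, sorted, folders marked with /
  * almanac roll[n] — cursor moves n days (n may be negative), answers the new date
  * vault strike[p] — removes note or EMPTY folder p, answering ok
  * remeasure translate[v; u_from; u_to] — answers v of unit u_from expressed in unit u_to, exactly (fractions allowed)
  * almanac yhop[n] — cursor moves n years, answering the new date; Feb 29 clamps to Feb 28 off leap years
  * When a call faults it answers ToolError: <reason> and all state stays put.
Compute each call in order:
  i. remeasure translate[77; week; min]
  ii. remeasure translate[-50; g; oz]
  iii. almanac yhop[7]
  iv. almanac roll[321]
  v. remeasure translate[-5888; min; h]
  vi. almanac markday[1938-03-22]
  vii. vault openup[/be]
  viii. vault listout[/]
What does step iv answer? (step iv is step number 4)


>>> remeasure translate 77 week min
  776160
>>> remeasure translate -50 g oz
  -80000000/45359237
>>> almanac yhop 7
  2181-07-10
>>> almanac roll 321
  2182-05-27
>>> remeasure translate -5888 min h
  -1472/15
>>> almanac markday 1938-03-22
  1938-03-22
>>> vault openup /be
  nowal
>>> vault listout /
  [be, bi/]

Answer: 2182-05-27


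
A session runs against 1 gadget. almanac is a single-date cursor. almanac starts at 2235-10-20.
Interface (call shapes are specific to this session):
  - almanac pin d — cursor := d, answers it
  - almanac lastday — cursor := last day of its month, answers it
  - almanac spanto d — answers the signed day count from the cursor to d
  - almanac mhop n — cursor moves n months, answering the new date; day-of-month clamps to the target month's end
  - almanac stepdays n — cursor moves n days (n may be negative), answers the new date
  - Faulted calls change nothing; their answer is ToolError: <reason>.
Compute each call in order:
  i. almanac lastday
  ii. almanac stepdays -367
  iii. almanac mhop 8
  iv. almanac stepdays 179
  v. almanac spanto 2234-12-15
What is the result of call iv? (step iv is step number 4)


Answer: 2235-12-25

Derivation:
[in] almanac lastday
:: 2235-10-31
[in] almanac stepdays n: -367
:: 2234-10-29
[in] almanac mhop n: 8
:: 2235-06-29
[in] almanac stepdays n: 179
:: 2235-12-25
[in] almanac spanto d: 2234-12-15
:: -375


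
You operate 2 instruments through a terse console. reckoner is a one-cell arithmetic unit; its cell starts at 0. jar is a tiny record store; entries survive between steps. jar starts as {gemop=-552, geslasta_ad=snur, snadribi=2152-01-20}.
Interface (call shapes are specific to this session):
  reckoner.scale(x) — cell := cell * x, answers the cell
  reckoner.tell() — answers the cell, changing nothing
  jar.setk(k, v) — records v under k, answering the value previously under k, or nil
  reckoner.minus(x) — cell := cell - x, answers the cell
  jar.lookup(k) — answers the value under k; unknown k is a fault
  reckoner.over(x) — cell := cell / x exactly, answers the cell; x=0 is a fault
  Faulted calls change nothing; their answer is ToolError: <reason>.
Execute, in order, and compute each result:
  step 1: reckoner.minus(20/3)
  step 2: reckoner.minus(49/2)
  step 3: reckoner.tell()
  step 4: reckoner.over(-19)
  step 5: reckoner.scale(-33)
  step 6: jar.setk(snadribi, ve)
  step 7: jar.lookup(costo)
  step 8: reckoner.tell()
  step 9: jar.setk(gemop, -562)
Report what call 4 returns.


Answer: 187/114

Derivation:
% minus x=20/3
:: -20/3
% minus x=49/2
:: -187/6
% tell
:: -187/6
% over x=-19
:: 187/114
% scale x=-33
:: -2057/38
% setk k=snadribi v=ve
:: 2152-01-20
% lookup k=costo
:: ToolError: no such key costo
% tell
:: -2057/38
% setk k=gemop v=-562
:: -552


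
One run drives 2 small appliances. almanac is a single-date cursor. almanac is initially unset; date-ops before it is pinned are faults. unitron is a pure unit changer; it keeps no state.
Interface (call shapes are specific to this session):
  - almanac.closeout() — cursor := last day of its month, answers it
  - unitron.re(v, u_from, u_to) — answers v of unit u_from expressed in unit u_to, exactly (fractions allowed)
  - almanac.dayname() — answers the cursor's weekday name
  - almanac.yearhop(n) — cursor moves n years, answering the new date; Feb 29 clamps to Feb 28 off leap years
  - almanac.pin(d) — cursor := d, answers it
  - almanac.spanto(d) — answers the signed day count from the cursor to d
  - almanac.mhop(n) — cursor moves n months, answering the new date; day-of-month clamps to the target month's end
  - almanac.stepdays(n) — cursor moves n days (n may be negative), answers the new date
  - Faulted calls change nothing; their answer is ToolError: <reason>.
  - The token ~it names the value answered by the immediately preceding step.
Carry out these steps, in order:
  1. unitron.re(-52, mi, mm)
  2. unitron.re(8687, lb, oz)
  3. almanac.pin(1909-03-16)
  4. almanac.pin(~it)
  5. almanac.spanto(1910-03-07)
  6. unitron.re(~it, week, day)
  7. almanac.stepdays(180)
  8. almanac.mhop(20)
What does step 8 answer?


> unitron.re v: -52 u_from: mi u_to: mm
  -83685888
> unitron.re v: 8687 u_from: lb u_to: oz
  138992
> almanac.pin d: 1909-03-16
  1909-03-16
> almanac.pin d: ~it
  1909-03-16
> almanac.spanto d: 1910-03-07
  356
> unitron.re v: ~it u_from: week u_to: day
  2492
> almanac.stepdays n: 180
  1909-09-12
> almanac.mhop n: 20
  1911-05-12

Answer: 1911-05-12


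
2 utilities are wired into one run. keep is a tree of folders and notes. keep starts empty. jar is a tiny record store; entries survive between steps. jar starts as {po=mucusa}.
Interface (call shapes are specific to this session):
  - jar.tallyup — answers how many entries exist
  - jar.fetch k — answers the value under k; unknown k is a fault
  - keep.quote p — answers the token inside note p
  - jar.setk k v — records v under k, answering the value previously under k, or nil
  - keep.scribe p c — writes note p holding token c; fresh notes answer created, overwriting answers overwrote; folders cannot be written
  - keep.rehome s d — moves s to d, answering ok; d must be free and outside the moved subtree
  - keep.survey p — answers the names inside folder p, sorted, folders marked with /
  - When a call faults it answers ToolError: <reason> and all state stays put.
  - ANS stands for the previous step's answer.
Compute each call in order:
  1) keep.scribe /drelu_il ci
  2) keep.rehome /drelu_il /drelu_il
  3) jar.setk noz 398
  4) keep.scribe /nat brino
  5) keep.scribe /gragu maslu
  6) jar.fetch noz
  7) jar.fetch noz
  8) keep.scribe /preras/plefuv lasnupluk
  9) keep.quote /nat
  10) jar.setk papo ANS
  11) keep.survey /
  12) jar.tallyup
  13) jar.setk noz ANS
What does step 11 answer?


Answer: [drelu_il, gragu, nat]

Derivation:
# keep.scribe(p='/drelu_il', c='ci') -> created
# keep.rehome(s='/drelu_il', d='/drelu_il') -> ToolError: exists
# jar.setk(k='noz', v='398') -> nil
# keep.scribe(p='/nat', c='brino') -> created
# keep.scribe(p='/gragu', c='maslu') -> created
# jar.fetch(k='noz') -> 398
# jar.fetch(k='noz') -> 398
# keep.scribe(p='/preras/plefuv', c='lasnupluk') -> ToolError: no parent
# keep.quote(p='/nat') -> brino
# jar.setk(k='papo', v='ANS') -> nil
# keep.survey(p='/') -> [drelu_il, gragu, nat]
# jar.tallyup() -> 3
# jar.setk(k='noz', v='ANS') -> 398


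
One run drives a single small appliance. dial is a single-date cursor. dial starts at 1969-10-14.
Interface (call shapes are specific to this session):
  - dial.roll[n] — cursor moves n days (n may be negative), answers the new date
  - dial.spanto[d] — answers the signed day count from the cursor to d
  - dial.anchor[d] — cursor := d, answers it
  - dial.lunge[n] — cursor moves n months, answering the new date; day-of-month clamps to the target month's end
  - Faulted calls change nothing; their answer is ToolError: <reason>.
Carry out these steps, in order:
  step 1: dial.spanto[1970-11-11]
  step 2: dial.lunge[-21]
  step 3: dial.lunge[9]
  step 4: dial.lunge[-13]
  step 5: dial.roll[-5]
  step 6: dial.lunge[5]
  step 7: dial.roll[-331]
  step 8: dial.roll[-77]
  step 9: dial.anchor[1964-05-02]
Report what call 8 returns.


% 1. dial.spanto(1970-11-11) == 393
% 2. dial.lunge(-21) == 1968-01-14
% 3. dial.lunge(9) == 1968-10-14
% 4. dial.lunge(-13) == 1967-09-14
% 5. dial.roll(-5) == 1967-09-09
% 6. dial.lunge(5) == 1968-02-09
% 7. dial.roll(-331) == 1967-03-15
% 8. dial.roll(-77) == 1966-12-28
% 9. dial.anchor(1964-05-02) == 1964-05-02

Answer: 1966-12-28


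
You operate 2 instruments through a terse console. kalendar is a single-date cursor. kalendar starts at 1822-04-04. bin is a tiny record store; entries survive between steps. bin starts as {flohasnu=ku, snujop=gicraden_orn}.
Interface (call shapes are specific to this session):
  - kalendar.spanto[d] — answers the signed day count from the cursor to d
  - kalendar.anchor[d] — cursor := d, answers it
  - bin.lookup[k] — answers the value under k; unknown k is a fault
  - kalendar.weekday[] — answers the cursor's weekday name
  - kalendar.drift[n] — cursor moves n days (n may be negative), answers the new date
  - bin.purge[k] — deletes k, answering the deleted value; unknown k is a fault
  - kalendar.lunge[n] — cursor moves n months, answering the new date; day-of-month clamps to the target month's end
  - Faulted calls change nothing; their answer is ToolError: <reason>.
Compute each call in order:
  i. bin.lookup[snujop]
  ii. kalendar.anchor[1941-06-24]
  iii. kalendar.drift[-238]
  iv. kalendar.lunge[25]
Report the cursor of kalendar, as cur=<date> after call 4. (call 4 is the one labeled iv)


# bin.lookup(k: snujop) => gicraden_orn
# kalendar.anchor(d: 1941-06-24) => 1941-06-24
# kalendar.drift(n: -238) => 1940-10-29
# kalendar.lunge(n: 25) => 1942-11-29

Answer: cur=1942-11-29


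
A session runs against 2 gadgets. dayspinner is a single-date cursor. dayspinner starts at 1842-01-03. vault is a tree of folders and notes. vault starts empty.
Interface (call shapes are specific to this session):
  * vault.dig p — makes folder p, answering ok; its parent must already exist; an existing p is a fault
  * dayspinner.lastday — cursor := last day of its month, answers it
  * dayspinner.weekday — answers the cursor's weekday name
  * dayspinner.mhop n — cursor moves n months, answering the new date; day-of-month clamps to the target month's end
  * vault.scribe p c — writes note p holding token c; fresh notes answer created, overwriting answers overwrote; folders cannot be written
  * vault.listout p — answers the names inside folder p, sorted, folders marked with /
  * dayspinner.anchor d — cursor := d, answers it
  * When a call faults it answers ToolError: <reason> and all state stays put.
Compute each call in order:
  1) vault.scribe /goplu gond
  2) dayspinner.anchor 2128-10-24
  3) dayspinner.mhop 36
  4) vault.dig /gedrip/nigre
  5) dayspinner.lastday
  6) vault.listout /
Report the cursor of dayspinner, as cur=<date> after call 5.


Using vault.scribe on p: /goplu, c: gond: created.
Invoking dayspinner.anchor on d: 2128-10-24, — result: 2128-10-24.
Invoking dayspinner.mhop on n: 36, yielding 2131-10-24.
I invoke vault.dig on p: /gedrip/nigre, and see ToolError: no parent.
I call dayspinner.lastday(), → 2131-10-31.
I invoke vault.listout on p: /, yielding [goplu].

Answer: cur=2131-10-31


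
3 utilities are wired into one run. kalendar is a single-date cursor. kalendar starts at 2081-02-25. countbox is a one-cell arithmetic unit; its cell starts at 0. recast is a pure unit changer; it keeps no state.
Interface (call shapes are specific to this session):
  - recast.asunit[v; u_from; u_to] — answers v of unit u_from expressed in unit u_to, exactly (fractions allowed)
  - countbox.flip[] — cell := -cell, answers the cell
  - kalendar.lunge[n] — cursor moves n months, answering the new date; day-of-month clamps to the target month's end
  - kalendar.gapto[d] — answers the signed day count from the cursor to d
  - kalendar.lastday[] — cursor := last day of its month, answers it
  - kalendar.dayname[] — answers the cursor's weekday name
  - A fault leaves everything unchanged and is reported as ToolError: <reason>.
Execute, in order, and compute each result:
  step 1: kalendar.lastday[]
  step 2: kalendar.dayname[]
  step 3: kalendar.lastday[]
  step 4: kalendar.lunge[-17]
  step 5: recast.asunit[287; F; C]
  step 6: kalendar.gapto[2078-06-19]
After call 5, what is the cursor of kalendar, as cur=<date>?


% lastday
:: 2081-02-28
% dayname
:: Friday
% lastday
:: 2081-02-28
% lunge n: -17
:: 2079-09-28
% asunit v: 287 u_from: F u_to: C
:: 425/3
% gapto d: 2078-06-19
:: -466

Answer: cur=2079-09-28


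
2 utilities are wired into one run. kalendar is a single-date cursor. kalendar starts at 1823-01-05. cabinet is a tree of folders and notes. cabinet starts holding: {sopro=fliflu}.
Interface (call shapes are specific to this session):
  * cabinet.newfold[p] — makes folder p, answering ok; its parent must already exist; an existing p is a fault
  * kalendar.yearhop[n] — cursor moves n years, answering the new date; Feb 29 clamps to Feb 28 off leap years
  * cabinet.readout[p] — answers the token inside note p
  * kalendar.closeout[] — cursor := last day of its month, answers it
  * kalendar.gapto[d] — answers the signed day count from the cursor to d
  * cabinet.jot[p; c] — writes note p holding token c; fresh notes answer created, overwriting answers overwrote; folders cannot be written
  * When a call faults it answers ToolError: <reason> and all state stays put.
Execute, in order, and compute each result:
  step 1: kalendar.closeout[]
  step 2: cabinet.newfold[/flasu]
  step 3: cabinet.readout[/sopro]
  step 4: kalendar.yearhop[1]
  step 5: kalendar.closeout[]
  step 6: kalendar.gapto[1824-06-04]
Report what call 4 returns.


Answer: 1824-01-31

Derivation:
·→ closeout()
·← 1823-01-31
·→ newfold(p=/flasu)
·← ok
·→ readout(p=/sopro)
·← fliflu
·→ yearhop(n=1)
·← 1824-01-31
·→ closeout()
·← 1824-01-31
·→ gapto(d=1824-06-04)
·← 125


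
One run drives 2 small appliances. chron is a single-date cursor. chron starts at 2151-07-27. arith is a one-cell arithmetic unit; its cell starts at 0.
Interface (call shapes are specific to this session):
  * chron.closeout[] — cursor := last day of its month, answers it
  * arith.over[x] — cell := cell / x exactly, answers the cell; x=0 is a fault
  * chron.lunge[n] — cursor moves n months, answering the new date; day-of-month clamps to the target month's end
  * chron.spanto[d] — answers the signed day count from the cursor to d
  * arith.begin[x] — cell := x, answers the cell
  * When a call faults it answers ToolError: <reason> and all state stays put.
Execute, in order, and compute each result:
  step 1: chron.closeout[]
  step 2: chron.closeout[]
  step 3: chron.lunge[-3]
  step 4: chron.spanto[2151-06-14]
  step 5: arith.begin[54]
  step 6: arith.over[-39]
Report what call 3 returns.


Answer: 2151-04-30

Derivation:
Act: chron.closeout[]
Obs: 2151-07-31
Act: chron.closeout[]
Obs: 2151-07-31
Act: chron.lunge[n='-3']
Obs: 2151-04-30
Act: chron.spanto[d='2151-06-14']
Obs: 45
Act: arith.begin[x='54']
Obs: 54
Act: arith.over[x='-39']
Obs: -18/13


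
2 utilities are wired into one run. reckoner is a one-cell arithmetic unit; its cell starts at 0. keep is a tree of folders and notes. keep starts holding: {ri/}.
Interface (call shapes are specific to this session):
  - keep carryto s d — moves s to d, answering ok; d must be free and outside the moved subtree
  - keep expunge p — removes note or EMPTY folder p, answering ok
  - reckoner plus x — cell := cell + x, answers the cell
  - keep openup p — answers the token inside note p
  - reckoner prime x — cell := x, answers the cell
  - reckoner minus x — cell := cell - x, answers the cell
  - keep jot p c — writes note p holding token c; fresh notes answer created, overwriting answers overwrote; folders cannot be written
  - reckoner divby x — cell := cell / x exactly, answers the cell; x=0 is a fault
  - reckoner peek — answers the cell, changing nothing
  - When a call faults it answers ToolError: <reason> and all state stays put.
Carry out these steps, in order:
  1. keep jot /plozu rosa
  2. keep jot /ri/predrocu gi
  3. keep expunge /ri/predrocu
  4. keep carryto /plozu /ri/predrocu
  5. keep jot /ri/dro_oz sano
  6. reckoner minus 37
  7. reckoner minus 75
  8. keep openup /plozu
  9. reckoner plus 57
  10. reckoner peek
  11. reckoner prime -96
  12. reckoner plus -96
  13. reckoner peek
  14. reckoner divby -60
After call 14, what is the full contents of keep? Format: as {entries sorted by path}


Answer: {ri/, ri/dro_oz=sano, ri/predrocu=rosa}

Derivation:
% keep jot p: /plozu c: rosa
  created
% keep jot p: /ri/predrocu c: gi
  created
% keep expunge p: /ri/predrocu
  ok
% keep carryto s: /plozu d: /ri/predrocu
  ok
% keep jot p: /ri/dro_oz c: sano
  created
% reckoner minus x: 37
  -37
% reckoner minus x: 75
  -112
% keep openup p: /plozu
  ToolError: not found
% reckoner plus x: 57
  -55
% reckoner peek
  -55
% reckoner prime x: -96
  -96
% reckoner plus x: -96
  -192
% reckoner peek
  -192
% reckoner divby x: -60
  16/5


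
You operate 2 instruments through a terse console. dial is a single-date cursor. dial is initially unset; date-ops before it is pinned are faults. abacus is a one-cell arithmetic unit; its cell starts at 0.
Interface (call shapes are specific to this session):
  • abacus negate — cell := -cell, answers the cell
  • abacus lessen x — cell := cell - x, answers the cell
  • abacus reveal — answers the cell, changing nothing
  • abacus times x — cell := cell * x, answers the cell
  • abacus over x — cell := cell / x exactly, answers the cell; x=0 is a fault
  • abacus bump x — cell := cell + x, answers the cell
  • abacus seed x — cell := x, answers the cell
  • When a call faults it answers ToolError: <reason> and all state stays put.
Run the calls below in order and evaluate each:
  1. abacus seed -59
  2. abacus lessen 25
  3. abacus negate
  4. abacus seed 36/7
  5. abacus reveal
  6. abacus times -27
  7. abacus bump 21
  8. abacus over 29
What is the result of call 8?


Do: abacus seed[x→-59]
See: -59
Do: abacus lessen[x→25]
See: -84
Do: abacus negate[]
See: 84
Do: abacus seed[x→36/7]
See: 36/7
Do: abacus reveal[]
See: 36/7
Do: abacus times[x→-27]
See: -972/7
Do: abacus bump[x→21]
See: -825/7
Do: abacus over[x→29]
See: -825/203

Answer: -825/203


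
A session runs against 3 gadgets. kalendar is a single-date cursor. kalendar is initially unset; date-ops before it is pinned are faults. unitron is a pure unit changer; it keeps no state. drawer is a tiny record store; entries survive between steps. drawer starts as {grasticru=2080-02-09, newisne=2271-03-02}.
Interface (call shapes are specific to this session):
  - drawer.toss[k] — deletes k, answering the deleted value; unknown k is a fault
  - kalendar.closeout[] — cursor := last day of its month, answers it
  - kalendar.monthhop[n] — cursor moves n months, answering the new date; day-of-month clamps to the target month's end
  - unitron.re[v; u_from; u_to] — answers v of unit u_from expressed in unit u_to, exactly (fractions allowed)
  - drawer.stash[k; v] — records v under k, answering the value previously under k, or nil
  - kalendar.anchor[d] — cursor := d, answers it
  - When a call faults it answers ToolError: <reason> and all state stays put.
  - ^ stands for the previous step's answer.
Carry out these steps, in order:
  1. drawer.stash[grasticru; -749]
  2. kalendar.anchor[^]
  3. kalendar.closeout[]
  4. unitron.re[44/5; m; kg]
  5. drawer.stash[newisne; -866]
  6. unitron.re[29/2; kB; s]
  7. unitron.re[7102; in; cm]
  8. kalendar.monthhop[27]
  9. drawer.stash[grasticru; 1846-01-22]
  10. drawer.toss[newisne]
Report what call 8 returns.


~$ drawer.stash k→grasticru v→-749
[out] 2080-02-09
~$ kalendar.anchor d→^
[out] 2080-02-09
~$ kalendar.closeout
[out] 2080-02-29
~$ unitron.re v→44/5 u_from→m u_to→kg
[out] ToolError: incompatible units
~$ drawer.stash k→newisne v→-866
[out] 2271-03-02
~$ unitron.re v→29/2 u_from→kB u_to→s
[out] ToolError: incompatible units
~$ unitron.re v→7102 u_from→in u_to→cm
[out] 450977/25
~$ kalendar.monthhop n→27
[out] 2082-05-29
~$ drawer.stash k→grasticru v→1846-01-22
[out] -749
~$ drawer.toss k→newisne
[out] -866

Answer: 2082-05-29


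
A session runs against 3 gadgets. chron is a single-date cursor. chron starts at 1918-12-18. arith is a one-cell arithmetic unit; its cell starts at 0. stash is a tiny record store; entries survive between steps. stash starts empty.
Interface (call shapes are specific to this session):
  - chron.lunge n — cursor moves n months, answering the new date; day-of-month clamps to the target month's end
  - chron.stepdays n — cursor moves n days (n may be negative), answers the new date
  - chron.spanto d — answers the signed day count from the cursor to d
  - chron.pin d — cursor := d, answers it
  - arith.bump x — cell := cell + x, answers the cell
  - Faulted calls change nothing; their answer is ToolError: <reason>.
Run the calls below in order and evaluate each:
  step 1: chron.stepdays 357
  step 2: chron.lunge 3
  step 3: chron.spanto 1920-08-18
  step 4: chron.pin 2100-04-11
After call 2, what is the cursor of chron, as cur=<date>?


Do: stepdays[357]
See: 1919-12-10
Do: lunge[3]
See: 1920-03-10
Do: spanto[1920-08-18]
See: 161
Do: pin[2100-04-11]
See: 2100-04-11

Answer: cur=1920-03-10


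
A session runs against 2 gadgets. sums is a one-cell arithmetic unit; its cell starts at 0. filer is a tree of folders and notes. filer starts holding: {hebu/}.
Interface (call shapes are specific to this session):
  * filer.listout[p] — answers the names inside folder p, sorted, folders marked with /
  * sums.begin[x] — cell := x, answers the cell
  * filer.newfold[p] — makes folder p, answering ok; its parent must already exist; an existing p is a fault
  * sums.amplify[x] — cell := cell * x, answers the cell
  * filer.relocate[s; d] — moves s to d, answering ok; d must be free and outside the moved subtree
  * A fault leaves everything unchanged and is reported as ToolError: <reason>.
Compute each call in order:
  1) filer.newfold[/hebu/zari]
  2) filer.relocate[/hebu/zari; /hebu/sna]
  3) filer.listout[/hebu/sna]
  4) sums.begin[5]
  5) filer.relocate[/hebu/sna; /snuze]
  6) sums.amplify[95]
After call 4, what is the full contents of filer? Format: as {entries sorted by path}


·→ filer.newfold(p→/hebu/zari)
·← ok
·→ filer.relocate(s→/hebu/zari, d→/hebu/sna)
·← ok
·→ filer.listout(p→/hebu/sna)
·← []
·→ sums.begin(x→5)
·← 5
·→ filer.relocate(s→/hebu/sna, d→/snuze)
·← ok
·→ sums.amplify(x→95)
·← 475

Answer: {hebu/, hebu/sna/}


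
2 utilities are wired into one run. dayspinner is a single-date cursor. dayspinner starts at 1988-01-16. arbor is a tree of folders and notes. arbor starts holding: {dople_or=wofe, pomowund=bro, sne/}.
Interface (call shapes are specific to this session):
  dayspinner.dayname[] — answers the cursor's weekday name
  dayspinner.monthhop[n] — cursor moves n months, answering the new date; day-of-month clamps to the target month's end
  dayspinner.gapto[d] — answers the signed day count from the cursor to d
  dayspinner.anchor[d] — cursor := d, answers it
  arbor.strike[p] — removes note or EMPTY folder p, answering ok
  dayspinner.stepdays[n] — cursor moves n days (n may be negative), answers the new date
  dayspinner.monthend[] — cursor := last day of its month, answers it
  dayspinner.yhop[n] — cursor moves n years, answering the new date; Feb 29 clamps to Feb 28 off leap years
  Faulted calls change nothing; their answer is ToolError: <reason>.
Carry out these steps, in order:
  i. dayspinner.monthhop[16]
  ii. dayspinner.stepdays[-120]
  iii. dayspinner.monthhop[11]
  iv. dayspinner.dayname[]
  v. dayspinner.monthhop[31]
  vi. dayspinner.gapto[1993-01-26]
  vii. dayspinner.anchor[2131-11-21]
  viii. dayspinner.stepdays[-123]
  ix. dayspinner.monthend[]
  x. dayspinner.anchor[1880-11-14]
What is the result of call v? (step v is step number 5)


Answer: 1992-07-16

Derivation:
CALL dayspinner.monthhop[16]
RET  1989-05-16
CALL dayspinner.stepdays[-120]
RET  1989-01-16
CALL dayspinner.monthhop[11]
RET  1989-12-16
CALL dayspinner.dayname[]
RET  Saturday
CALL dayspinner.monthhop[31]
RET  1992-07-16
CALL dayspinner.gapto[1993-01-26]
RET  194
CALL dayspinner.anchor[2131-11-21]
RET  2131-11-21
CALL dayspinner.stepdays[-123]
RET  2131-07-21
CALL dayspinner.monthend[]
RET  2131-07-31
CALL dayspinner.anchor[1880-11-14]
RET  1880-11-14


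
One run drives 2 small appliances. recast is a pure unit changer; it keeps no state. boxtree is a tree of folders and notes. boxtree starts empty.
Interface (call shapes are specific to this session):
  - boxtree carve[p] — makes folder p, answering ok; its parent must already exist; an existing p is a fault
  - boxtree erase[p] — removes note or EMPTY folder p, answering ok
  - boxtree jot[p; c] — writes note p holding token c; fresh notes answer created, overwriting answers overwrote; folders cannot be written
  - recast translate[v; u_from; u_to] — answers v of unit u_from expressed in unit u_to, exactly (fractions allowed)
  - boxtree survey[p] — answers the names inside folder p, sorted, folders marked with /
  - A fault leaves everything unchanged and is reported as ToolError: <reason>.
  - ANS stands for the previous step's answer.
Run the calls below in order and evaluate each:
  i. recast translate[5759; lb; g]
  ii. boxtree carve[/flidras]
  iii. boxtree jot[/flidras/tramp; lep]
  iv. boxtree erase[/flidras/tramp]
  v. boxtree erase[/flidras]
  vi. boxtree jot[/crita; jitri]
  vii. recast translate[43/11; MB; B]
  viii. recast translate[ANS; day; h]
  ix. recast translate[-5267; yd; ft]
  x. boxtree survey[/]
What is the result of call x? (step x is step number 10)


>> recast translate(5759, lb, g)
<< 261223845883/100000
>> boxtree carve(/flidras)
<< ok
>> boxtree jot(/flidras/tramp, lep)
<< created
>> boxtree erase(/flidras/tramp)
<< ok
>> boxtree erase(/flidras)
<< ok
>> boxtree jot(/crita, jitri)
<< created
>> recast translate(43/11, MB, B)
<< 43000000/11
>> recast translate(ANS, day, h)
<< 1032000000/11
>> recast translate(-5267, yd, ft)
<< -15801
>> boxtree survey(/)
<< [crita]

Answer: [crita]


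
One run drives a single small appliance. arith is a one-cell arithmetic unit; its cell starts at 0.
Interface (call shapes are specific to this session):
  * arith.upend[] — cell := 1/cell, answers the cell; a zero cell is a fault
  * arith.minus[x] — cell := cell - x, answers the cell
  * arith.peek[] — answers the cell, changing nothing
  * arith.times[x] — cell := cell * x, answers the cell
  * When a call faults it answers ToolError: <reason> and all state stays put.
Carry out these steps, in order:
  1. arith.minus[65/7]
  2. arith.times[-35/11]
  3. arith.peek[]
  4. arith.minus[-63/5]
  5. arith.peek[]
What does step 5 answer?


Next I call minus using x→65/7, giving -65/7.
I use times using x→-35/11, → 325/11.
Next I call peek(), and see 325/11.
I use minus using x→-63/5, and see 2318/55.
Invoking peek(), — result: 2318/55.

Answer: 2318/55


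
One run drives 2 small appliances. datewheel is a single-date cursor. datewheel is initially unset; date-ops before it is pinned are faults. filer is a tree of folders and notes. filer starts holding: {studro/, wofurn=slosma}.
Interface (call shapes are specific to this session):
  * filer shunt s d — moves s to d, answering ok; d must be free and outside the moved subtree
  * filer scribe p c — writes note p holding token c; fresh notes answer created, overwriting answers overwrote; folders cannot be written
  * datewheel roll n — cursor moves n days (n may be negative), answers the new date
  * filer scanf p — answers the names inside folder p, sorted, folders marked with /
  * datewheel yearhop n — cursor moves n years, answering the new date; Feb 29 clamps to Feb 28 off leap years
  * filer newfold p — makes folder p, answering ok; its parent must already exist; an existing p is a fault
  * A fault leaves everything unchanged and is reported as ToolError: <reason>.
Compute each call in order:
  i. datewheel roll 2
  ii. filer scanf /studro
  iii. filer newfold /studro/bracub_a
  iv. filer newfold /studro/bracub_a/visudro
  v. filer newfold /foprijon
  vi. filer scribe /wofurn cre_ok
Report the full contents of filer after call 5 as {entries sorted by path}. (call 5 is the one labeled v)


Step: datewheel roll[2]
Result: ToolError: no date set
Step: filer scanf[/studro]
Result: []
Step: filer newfold[/studro/bracub_a]
Result: ok
Step: filer newfold[/studro/bracub_a/visudro]
Result: ok
Step: filer newfold[/foprijon]
Result: ok
Step: filer scribe[/wofurn; cre_ok]
Result: overwrote

Answer: {foprijon/, studro/, studro/bracub_a/, studro/bracub_a/visudro/, wofurn=slosma}


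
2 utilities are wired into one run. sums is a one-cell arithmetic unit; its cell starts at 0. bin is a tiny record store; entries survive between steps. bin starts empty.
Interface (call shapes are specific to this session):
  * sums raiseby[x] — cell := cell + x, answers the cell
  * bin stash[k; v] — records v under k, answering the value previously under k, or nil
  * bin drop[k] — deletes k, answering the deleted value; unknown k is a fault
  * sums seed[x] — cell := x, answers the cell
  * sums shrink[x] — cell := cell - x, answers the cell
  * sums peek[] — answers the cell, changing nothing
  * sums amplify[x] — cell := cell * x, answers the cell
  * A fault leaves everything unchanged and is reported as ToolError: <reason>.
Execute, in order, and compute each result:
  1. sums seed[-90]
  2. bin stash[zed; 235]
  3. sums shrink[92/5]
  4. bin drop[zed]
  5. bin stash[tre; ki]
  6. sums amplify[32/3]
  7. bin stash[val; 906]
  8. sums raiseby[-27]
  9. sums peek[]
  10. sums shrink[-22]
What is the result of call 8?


Answer: -17749/15

Derivation:
// 1. sums seed(x='-90') -> -90
// 2. bin stash(k='zed', v='235') -> nil
// 3. sums shrink(x='92/5') -> -542/5
// 4. bin drop(k='zed') -> 235
// 5. bin stash(k='tre', v='ki') -> nil
// 6. sums amplify(x='32/3') -> -17344/15
// 7. bin stash(k='val', v='906') -> nil
// 8. sums raiseby(x='-27') -> -17749/15
// 9. sums peek() -> -17749/15
// 10. sums shrink(x='-22') -> -17419/15


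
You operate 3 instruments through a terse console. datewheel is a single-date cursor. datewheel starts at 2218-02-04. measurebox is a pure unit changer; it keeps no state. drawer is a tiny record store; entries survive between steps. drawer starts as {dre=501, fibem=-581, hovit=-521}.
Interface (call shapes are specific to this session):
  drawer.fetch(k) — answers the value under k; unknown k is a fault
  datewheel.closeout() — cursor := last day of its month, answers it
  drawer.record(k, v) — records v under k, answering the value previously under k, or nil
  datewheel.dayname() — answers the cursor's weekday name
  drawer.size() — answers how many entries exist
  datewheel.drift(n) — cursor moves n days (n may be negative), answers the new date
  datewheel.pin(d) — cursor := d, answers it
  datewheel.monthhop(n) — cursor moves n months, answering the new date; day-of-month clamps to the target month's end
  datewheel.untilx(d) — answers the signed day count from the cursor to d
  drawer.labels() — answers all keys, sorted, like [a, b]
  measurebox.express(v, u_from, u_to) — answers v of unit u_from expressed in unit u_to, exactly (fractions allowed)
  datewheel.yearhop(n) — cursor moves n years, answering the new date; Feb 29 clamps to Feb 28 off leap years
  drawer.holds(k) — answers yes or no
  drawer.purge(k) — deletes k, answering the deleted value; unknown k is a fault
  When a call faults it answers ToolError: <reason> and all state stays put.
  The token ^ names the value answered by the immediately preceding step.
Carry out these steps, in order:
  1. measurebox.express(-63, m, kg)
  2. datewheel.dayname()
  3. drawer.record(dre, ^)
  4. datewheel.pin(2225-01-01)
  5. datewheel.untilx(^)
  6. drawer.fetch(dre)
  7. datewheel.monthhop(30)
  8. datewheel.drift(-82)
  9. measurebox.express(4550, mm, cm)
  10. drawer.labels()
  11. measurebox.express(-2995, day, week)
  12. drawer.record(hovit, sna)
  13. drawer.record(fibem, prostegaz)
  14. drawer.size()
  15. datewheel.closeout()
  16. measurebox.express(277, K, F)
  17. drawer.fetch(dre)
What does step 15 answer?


Answer: 2227-04-30

Derivation:
>> express(v='-63', u_from='m', u_to='kg')
<< ToolError: incompatible units
>> dayname()
<< Wednesday
>> record(k='dre', v='^')
<< 501
>> pin(d='2225-01-01')
<< 2225-01-01
>> untilx(d='^')
<< 0
>> fetch(k='dre')
<< Wednesday
>> monthhop(n='30')
<< 2227-07-01
>> drift(n='-82')
<< 2227-04-10
>> express(v='4550', u_from='mm', u_to='cm')
<< 455
>> labels()
<< [dre, fibem, hovit]
>> express(v='-2995', u_from='day', u_to='week')
<< -2995/7
>> record(k='hovit', v='sna')
<< -521
>> record(k='fibem', v='prostegaz')
<< -581
>> size()
<< 3
>> closeout()
<< 2227-04-30
>> express(v='277', u_from='K', u_to='F')
<< 3893/100
>> fetch(k='dre')
<< Wednesday
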